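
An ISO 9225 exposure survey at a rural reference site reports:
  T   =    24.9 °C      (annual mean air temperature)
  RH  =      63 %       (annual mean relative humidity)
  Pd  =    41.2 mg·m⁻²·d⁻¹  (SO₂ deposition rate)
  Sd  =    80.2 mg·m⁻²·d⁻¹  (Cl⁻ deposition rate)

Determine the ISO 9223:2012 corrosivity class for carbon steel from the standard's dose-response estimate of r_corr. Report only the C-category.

carbon steel: temperature factor f = -0.054·(14.9) = -0.8046
  SO₂ term: 1.77·41.2^0.52·exp(0.02·63-0.8046) = 19.3
  Cl⁻ term: 0.102·80.2^0.62·exp(0.033·63+0.04·24.9) = 33.47
  sum: 19.3 + 33.47 → r_corr = 52.77 μm/a
Category bounds: 50…80 μm/a bracket r_corr ⇒ C4

C4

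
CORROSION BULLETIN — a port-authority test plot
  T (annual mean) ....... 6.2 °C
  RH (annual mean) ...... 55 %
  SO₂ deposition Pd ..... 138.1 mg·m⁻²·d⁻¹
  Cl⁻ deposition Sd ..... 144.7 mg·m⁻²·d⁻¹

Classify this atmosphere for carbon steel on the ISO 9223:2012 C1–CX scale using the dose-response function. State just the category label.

C4

carbon steel: temperature factor f = +0.150·(-3.8) = -0.5700
  Pd branch = 1.77·Pd^0.52·e^(0.02·RH+f) = 39 μm/a
  Cl⁻ term: 0.102·144.7^0.62·exp(0.033·55+0.04·6.2) = 17.54
  sum: 39 + 17.54 → r_corr = 56.54 μm/a
ISO 9223 Table 2 (carbon steel): 50 < 56.5 ≤ 80 μm/a ⇒ C4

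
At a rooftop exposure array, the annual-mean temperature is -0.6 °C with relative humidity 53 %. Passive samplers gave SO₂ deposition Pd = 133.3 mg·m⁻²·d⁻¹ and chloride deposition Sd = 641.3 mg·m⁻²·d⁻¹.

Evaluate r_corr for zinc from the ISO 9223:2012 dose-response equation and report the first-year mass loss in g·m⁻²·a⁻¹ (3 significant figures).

r_corr = 13.3 g·m⁻²·a⁻¹

zinc: f(T) = +0.038·(T−10) [T≤10 °C] = -0.4028
  sulphur-dioxide contribution → 0.8499 μm/a
  chloride contribution → 1.012 μm/a
  ⇒ r_corr(zinc) = 1.862 μm/a
Convert to mass loss: 1.862 μm/a × 7.14 g/cm³ = 13.29 g·m⁻²·a⁻¹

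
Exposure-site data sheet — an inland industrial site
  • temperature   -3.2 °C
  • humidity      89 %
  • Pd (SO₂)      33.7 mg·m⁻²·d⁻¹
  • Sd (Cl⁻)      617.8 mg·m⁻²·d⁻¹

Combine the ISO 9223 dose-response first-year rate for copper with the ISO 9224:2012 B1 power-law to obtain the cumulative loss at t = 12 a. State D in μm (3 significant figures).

copper: f(T) = +0.126·(T−10) [T≤10 °C] = -1.6632
  sulphur-dioxide contribution → 0.4782 μm/a
  chloride contribution → 1.224 μm/a
  ⇒ r_corr(copper) = 1.702 μm/a
Long-term exponent b (ISO 9224 Table 2, B1) = 0.667
  D(12) = 1.702 × 12^0.667 = 1.702 × 5.246 = 8.927 μm

D(12) = 8.93 μm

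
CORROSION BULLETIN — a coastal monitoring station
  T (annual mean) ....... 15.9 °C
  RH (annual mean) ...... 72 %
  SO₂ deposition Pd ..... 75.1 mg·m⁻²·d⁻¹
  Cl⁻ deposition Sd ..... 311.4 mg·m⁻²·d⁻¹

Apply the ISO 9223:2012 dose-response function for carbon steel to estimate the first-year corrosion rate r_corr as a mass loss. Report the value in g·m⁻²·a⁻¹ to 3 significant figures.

r_corr = 975 g·m⁻²·a⁻¹

carbon steel: f(T) = -0.054·(T−10) [T>10 °C] = -0.3186
  sulphur-dioxide contribution → 51.32 μm/a
  chloride contribution → 72.87 μm/a
  ⇒ r_corr(carbon steel) = 124.2 μm/a
Convert to mass loss: 124.2 μm/a × 7.85 g/cm³ = 974.9 g·m⁻²·a⁻¹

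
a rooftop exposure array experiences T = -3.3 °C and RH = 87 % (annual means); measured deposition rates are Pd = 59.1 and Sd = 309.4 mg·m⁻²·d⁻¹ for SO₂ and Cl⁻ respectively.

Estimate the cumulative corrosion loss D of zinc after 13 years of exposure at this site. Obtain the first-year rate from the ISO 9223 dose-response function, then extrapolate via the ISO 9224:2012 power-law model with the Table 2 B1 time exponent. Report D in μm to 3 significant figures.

D(13) = 26.2 μm

zinc: f(T) = +0.038·(T−10) [T≤10 °C] = -0.5054
  sulphur-dioxide contribution → 2.562 μm/a
  chloride contribution → 0.6968 μm/a
  total first-year rate 3.259 μm/a
Long-term exponent b (ISO 9224 Table 2, B1) = 0.813
  D(13) = 3.259 × 13^0.813 = 3.259 × 8.047 = 26.23 μm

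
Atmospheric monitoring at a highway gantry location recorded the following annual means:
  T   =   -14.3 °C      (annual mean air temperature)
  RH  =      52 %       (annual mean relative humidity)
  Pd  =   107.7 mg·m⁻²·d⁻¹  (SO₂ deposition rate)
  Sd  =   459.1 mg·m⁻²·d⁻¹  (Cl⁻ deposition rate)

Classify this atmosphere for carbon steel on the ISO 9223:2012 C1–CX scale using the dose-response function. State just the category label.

C2

carbon steel: f(T) = +0.150·(T−10) [T≤10 °C] = -3.6450
  Pd branch = 1.77·Pd^0.52·e^(0.02·RH+f) = 1.491 μm/a
  Cl⁻ term: 0.102·459.1^0.62·exp(0.033·52+0.04·-14.3) = 14.32
  sum: 1.491 + 14.32 → r_corr = 15.81 μm/a
15.8 μm/a falls in (1.3, 25] for carbon steel → category C2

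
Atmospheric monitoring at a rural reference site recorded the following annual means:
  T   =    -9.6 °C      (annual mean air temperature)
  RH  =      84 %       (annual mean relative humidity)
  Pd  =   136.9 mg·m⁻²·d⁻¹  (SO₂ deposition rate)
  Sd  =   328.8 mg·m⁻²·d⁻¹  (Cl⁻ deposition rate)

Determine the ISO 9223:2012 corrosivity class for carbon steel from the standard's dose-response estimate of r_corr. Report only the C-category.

C3

carbon steel: temperature factor f = +0.150·(-19.6) = -2.9400
  Pd branch = 1.77·Pd^0.52·e^(0.02·RH+f) = 6.482 μm/a
  Cl⁻ term: 0.102·328.8^0.62·exp(0.033·84+0.04·-9.6) = 40.38
  sum: 6.482 + 40.38 → r_corr = 46.86 μm/a
Category bounds: 25…50 μm/a bracket r_corr ⇒ C3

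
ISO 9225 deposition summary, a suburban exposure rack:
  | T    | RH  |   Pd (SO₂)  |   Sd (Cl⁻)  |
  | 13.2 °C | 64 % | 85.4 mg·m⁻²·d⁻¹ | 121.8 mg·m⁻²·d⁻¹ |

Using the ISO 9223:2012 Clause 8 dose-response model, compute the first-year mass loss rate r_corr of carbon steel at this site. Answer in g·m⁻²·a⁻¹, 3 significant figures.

r_corr = 645 g·m⁻²·a⁻¹

carbon steel: f(T) = -0.054·(T−10) [T>10 °C] = -0.1728
  sulphur-dioxide contribution → 54.1 μm/a
  chloride contribution → 28.07 μm/a
  ⇒ r_corr(carbon steel) = 82.17 μm/a
Convert to mass loss: 82.17 μm/a × 7.85 g/cm³ = 645 g·m⁻²·a⁻¹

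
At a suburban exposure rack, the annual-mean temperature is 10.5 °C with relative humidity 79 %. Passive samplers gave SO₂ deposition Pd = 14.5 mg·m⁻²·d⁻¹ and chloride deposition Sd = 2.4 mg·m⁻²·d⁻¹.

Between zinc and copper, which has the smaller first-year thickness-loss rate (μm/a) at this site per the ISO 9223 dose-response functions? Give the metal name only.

copper

zinc: T>10 °C ⇒ hinge -0.071·(10.5−10) = -0.0355
  sulphur-dioxide contribution → 1.529 μm/a
  chloride contribution → 0.1324 μm/a
  ⇒ r_corr(zinc) = 1.661 μm/a
copper: temperature factor f = -0.080·(0.5) = -0.0400
  sulphur-dioxide contribution → 1.079 μm/a
  chloride contribution → 0.3732 μm/a
  total first-year rate 1.452 μm/a
Ordering by μm/a: zinc (1.66) > copper (1.45)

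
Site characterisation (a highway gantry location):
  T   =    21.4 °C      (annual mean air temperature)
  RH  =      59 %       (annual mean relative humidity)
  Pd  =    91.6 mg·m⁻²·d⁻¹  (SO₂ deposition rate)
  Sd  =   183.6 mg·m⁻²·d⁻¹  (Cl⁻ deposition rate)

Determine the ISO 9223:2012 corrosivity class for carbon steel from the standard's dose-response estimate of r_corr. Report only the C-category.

C4

carbon steel: T>10 °C ⇒ hinge -0.054·(21.4−10) = -0.6156
  sulphur-dioxide contribution → 32.6 μm/a
  chloride contribution → 42.61 μm/a
  total first-year rate 75.22 μm/a
Category bounds: 50…80 μm/a bracket r_corr ⇒ C4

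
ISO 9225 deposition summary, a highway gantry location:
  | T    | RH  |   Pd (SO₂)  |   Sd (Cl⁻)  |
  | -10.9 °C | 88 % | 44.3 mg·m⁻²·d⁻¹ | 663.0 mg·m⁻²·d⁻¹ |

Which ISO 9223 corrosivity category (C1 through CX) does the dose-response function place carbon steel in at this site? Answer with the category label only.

C4

carbon steel: f(T) = +0.150·(T−10) [T≤10 °C] = -3.1350
  sulphur-dioxide contribution → 3.213 μm/a
  chloride contribution → 67.57 μm/a
  ⇒ r_corr(carbon steel) = 70.79 μm/a
70.8 μm/a falls in (50, 80] for carbon steel → category C4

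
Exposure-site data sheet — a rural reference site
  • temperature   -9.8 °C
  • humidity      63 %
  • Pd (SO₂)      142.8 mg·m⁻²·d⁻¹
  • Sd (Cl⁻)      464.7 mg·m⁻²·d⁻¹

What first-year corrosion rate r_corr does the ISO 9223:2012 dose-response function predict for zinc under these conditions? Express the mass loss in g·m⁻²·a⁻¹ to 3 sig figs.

zinc: f(T) = +0.038·(T−10) [T≤10 °C] = -0.7524
  sulphur-dioxide contribution → 0.9783 μm/a
  chloride contribution → 0.4173 μm/a
  total first-year rate 1.396 μm/a
Convert to mass loss: 1.396 μm/a × 7.14 g/cm³ = 9.965 g·m⁻²·a⁻¹

r_corr = 9.96 g·m⁻²·a⁻¹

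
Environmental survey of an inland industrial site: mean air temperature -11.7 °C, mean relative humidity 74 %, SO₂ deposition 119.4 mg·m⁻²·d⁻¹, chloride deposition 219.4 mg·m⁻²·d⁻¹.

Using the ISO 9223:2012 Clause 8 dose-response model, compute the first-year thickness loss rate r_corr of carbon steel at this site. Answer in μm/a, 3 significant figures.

r_corr = 24.4 μm/a

carbon steel: temperature factor f = +0.150·(-21.7) = -3.2550
  sulphur-dioxide contribution → 3.607 μm/a
  chloride contribution → 20.77 μm/a
  total first-year rate 24.38 μm/a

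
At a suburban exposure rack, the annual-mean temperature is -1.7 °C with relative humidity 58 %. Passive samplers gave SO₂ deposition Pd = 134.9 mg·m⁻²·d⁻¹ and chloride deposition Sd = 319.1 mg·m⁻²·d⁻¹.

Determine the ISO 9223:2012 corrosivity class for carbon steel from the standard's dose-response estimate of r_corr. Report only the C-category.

C3

carbon steel: f(T) = +0.150·(T−10) [T≤10 °C] = -1.7550
  SO₂ term: 1.77·134.9^0.52·exp(0.02·58-1.7550) = 12.51
  Sd branch = 0.102·Sd^0.62·e^(0.033·RH+0.04·T) = 23.05 μm/a
  sum: 12.51 + 23.05 → r_corr = 35.56 μm/a
35.6 μm/a falls in (25, 50] for carbon steel → category C3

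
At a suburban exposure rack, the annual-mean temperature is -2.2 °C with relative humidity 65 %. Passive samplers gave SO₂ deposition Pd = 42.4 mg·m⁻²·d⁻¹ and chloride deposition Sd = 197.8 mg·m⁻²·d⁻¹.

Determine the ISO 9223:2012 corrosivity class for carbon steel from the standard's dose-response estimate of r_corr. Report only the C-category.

C3

carbon steel: f(T) = +0.150·(T−10) [T≤10 °C] = -1.8300
  sulphur-dioxide contribution → 7.312 μm/a
  chloride contribution → 21.16 μm/a
  total first-year rate 28.48 μm/a
Category bounds: 25…50 μm/a bracket r_corr ⇒ C3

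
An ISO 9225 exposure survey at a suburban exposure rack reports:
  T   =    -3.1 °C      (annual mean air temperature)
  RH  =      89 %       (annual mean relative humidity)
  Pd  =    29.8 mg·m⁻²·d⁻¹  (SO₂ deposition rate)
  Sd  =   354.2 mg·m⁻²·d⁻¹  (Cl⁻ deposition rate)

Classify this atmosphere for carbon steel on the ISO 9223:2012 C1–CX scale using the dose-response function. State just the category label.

C4

carbon steel: T≤10 °C ⇒ hinge +0.150·(-3.1−10) = -1.9650
  sulphur-dioxide contribution → 8.595 μm/a
  chloride contribution → 64.69 μm/a
  ⇒ r_corr(carbon steel) = 73.28 μm/a
73.3 μm/a falls in (50, 80] for carbon steel → category C4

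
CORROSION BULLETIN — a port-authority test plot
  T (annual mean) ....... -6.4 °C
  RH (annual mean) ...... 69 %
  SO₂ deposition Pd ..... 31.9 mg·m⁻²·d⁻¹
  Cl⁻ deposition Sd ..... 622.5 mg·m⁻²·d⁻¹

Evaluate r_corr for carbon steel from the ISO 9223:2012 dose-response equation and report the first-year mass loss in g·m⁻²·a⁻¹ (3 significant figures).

carbon steel: temperature factor f = +0.150·(-16.4) = -2.4600
  Pd branch = 1.77·Pd^0.52·e^(0.02·RH+f) = 3.638 μm/a
  Cl⁻ term: 0.102·622.5^0.62·exp(0.033·69+0.04·-6.4) = 41.56
  sum: 3.638 + 41.56 → r_corr = 45.2 μm/a
Convert to mass loss: 45.2 μm/a × 7.85 g/cm³ = 354.8 g·m⁻²·a⁻¹

r_corr = 355 g·m⁻²·a⁻¹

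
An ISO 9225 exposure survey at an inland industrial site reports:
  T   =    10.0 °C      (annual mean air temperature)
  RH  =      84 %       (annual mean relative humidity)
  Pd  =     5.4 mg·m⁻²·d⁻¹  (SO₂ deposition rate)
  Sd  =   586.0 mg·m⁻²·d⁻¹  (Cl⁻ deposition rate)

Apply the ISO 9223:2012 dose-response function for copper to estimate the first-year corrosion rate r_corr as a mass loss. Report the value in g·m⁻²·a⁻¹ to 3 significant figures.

copper: temperature factor f = +0.126·(0.0) = +0.0000
  SO₂ term: 0.0053·5.4^0.26·exp(0.059·84+0.0000) = 1.167
  Sd branch = 0.01025·Sd^0.27·e^(0.036·RH+0.049·T) = 1.924 μm/a
  r_corr = 1.167 + 1.924 = 3.091 μm/a
Convert to mass loss: 3.091 μm/a × 8.96 g/cm³ = 27.69 g·m⁻²·a⁻¹

r_corr = 27.7 g·m⁻²·a⁻¹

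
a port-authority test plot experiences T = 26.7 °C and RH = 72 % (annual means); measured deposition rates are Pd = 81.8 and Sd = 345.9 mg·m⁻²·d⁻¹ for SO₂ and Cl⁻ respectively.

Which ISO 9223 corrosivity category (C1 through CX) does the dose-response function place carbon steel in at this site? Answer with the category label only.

carbon steel: temperature factor f = -0.054·(16.7) = -0.9018
  Pd branch = 1.77·Pd^0.52·e^(0.02·RH+f) = 29.95 μm/a
  Sd branch = 0.102·Sd^0.62·e^(0.033·RH+0.04·T) = 119.8 μm/a
  sum: 29.95 + 119.8 → r_corr = 149.7 μm/a
150 μm/a falls in (80, 200] for carbon steel → category C5

C5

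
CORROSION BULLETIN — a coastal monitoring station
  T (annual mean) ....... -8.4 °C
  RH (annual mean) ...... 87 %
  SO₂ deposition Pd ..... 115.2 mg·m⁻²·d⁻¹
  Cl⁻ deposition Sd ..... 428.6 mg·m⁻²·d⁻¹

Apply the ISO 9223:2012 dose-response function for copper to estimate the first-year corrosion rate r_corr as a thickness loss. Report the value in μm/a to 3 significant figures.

r_corr = 1.10 μm/a

copper: temperature factor f = +0.126·(-18.4) = -2.3184
  sulphur-dioxide contribution → 0.3038 μm/a
  chloride contribution → 0.7995 μm/a
  ⇒ r_corr(copper) = 1.103 μm/a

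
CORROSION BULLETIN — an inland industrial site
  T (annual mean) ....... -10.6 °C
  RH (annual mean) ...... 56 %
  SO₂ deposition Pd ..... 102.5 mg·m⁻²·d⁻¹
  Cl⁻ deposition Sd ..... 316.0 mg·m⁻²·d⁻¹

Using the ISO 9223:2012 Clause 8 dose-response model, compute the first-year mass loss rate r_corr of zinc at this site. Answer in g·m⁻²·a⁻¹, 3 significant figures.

zinc: f(T) = +0.038·(T−10) [T≤10 °C] = -0.7828
  SO₂ term: 0.0129·102.5^0.44·exp(0.046·56-0.7828) = 0.5944
  Sd branch = 0.0175·Sd^0.57·e^(0.008·RH+0.085·T) = 0.2959 μm/a
  r_corr = 0.5944 + 0.2959 = 0.8903 μm/a
Convert to mass loss: 0.8903 μm/a × 7.14 g/cm³ = 6.357 g·m⁻²·a⁻¹

r_corr = 6.36 g·m⁻²·a⁻¹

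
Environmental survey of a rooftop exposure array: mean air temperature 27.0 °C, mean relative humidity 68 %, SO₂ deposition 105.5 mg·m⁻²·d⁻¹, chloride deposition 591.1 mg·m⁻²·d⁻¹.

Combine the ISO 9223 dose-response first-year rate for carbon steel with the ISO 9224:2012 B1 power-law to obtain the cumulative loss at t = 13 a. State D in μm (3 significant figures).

carbon steel: f(T) = -0.054·(T−10) [T>10 °C] = -0.9180
  SO₂ term: 1.77·105.5^0.52·exp(0.02·68-0.9180) = 31.05
  Sd branch = 0.102·Sd^0.62·e^(0.033·RH+0.04·T) = 148.1 μm/a
  r_corr = 31.05 + 148.1 = 179.2 μm/a
Long-term exponent b (ISO 9224 Table 2, B1) = 0.523
  D(13) = 179.2 × 13^0.523 = 179.2 × 3.825 = 685.3 μm

D(13) = 685 μm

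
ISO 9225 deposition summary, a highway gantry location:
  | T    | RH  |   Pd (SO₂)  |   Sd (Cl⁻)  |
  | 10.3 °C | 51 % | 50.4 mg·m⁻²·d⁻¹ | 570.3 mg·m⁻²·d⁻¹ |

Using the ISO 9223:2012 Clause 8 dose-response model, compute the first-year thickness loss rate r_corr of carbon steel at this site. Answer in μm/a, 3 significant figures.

r_corr = 79.5 μm/a

carbon steel: temperature factor f = -0.054·(0.3) = -0.0162
  SO₂ term: 1.77·50.4^0.52·exp(0.02·51-0.0162) = 37.08
  Sd branch = 0.102·Sd^0.62·e^(0.033·RH+0.04·T) = 42.39 μm/a
  r_corr = 37.08 + 42.39 = 79.47 μm/a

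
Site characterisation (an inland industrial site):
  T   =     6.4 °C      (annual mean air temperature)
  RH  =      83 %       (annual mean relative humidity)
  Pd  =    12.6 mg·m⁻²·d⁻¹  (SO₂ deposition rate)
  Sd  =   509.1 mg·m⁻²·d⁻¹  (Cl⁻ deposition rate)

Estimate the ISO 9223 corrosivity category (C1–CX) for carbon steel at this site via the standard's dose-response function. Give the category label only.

C5

carbon steel: temperature factor f = +0.150·(-3.6) = -0.5400
  SO₂ term: 1.77·12.6^0.52·exp(0.02·83-0.5400) = 20.26
  Cl⁻ term: 0.102·509.1^0.62·exp(0.033·83+0.04·6.4) = 97.17
  r_corr = 20.26 + 97.17 = 117.4 μm/a
ISO 9223 Table 2 (carbon steel): 80 < 117 ≤ 200 μm/a ⇒ C5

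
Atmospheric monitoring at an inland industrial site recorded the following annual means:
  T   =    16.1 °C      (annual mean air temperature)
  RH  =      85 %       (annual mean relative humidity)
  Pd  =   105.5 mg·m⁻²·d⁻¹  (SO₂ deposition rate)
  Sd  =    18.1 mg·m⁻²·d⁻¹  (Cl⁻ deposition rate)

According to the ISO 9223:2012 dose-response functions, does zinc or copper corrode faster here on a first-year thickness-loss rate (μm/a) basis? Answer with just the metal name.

zinc

zinc: T>10 °C ⇒ hinge -0.071·(16.1−10) = -0.4331
  sulphur-dioxide contribution → 3.242 μm/a
  chloride contribution → 0.7072 μm/a
  total first-year rate 3.949 μm/a
copper: f(T) = -0.080·(T−10) [T>10 °C] = -0.4880
  sulphur-dioxide contribution → 1.646 μm/a
  chloride contribution → 1.052 μm/a
  ⇒ r_corr(copper) = 2.697 μm/a
Ordering by μm/a: zinc (3.95) > copper (2.7)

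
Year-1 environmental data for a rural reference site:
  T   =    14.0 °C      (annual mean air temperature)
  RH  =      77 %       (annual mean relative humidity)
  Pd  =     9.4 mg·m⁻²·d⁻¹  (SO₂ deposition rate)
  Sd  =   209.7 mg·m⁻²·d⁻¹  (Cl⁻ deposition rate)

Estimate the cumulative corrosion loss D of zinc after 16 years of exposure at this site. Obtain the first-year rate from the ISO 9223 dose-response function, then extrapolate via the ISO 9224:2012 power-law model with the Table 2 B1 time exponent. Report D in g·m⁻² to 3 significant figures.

zinc: f(T) = -0.071·(T−10) [T>10 °C] = -0.2840
  Pd branch = 0.0129·Pd^0.44·e^(0.046·RH+f) = 0.8989 μm/a
  Cl⁻ term: 0.0175·209.7^0.57·exp(0.008·77+0.085·14.0) = 2.242
  sum: 0.8989 + 2.242 → r_corr = 3.141 μm/a
Power-law: D(16) = r_corr · 16^0.813
  D(16) = 3.141 × 16^0.813 = 3.141 × 9.527 = 29.93 μm
  Mass loss = 29.93 μm × 7.14 g/cm³ = 213.7 g·m⁻²

D(16) = 214 g·m⁻²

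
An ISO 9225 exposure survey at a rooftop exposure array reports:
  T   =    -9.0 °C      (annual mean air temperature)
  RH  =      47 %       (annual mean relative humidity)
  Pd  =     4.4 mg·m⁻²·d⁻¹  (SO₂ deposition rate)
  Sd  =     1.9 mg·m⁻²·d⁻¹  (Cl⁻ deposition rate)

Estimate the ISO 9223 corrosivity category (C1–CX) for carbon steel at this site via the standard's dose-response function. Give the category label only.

carbon steel: T≤10 °C ⇒ hinge +0.150·(-9.0−10) = -2.8500
  sulphur-dioxide contribution → 0.5663 μm/a
  chloride contribution → 0.4997 μm/a
  ⇒ r_corr(carbon steel) = 1.066 μm/a
Category bounds: 0…1.3 μm/a bracket r_corr ⇒ C1

C1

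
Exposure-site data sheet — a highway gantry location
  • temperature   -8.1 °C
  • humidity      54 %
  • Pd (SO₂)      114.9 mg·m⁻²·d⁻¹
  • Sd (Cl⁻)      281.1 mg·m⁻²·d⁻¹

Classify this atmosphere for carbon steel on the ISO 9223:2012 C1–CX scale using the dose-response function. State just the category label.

C2

carbon steel: temperature factor f = +0.150·(-18.1) = -2.7150
  Pd branch = 1.77·Pd^0.52·e^(0.02·RH+f) = 4.067 μm/a
  Cl⁻ term: 0.102·281.1^0.62·exp(0.033·54+0.04·-8.1) = 14.46
  sum: 4.067 + 14.46 → r_corr = 18.52 μm/a
ISO 9223 Table 2 (carbon steel): 1.3 < 18.5 ≤ 25 μm/a ⇒ C2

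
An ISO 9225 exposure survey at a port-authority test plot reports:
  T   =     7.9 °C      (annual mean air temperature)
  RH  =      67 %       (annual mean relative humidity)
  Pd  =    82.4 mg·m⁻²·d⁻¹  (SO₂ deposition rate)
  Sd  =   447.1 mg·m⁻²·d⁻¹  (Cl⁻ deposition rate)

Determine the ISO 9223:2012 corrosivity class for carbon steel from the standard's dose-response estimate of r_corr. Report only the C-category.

carbon steel: f(T) = +0.150·(T−10) [T≤10 °C] = -0.3150
  SO₂ term: 1.77·82.4^0.52·exp(0.02·67-0.3150) = 48.91
  Cl⁻ term: 0.102·447.1^0.62·exp(0.033·67+0.04·7.9) = 56.15
  r_corr = 48.91 + 56.15 = 105.1 μm/a
Category bounds: 80…200 μm/a bracket r_corr ⇒ C5

C5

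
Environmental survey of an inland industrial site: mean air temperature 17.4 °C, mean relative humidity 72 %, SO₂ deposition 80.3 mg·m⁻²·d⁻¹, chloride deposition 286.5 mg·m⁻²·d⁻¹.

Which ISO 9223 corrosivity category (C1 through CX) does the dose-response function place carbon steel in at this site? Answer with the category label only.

C5

carbon steel: f(T) = -0.054·(T−10) [T>10 °C] = -0.3996
  Pd branch = 1.77·Pd^0.52·e^(0.02·RH+f) = 49.01 μm/a
  Sd branch = 0.102·Sd^0.62·e^(0.033·RH+0.04·T) = 73.48 μm/a
  sum: 49.01 + 73.48 → r_corr = 122.5 μm/a
ISO 9223 Table 2 (carbon steel): 80 < 122 ≤ 200 μm/a ⇒ C5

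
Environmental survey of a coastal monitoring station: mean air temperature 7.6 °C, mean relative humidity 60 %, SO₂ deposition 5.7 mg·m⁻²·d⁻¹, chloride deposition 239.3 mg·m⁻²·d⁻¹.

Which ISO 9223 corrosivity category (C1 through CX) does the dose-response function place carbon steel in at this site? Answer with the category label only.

C3

carbon steel: f(T) = +0.150·(T−10) [T≤10 °C] = -0.3600
  SO₂ term: 1.77·5.7^0.52·exp(0.02·60-0.3600) = 10.14
  Cl⁻ term: 0.102·239.3^0.62·exp(0.033·60+0.04·7.6) = 29.89
  sum: 10.14 + 29.89 → r_corr = 40.02 μm/a
40 μm/a falls in (25, 50] for carbon steel → category C3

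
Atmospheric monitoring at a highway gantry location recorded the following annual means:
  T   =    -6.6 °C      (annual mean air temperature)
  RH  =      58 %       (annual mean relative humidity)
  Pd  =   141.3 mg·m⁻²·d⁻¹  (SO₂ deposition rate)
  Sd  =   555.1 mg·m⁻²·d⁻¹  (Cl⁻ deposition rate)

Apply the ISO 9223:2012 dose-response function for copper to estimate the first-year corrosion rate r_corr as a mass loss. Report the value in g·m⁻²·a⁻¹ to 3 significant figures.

r_corr = 3.60 g·m⁻²·a⁻¹

copper: T≤10 °C ⇒ hinge +0.126·(-6.6−10) = -2.0916
  Pd branch = 0.0053·Pd^0.26·e^(0.059·RH+f) = 0.07263 μm/a
  Cl⁻ term: 0.01025·555.1^0.27·exp(0.036·58+0.049·-6.6) = 0.3297
  sum: 0.07263 + 0.3297 → r_corr = 0.4023 μm/a
Convert to mass loss: 0.4023 μm/a × 8.96 g/cm³ = 3.604 g·m⁻²·a⁻¹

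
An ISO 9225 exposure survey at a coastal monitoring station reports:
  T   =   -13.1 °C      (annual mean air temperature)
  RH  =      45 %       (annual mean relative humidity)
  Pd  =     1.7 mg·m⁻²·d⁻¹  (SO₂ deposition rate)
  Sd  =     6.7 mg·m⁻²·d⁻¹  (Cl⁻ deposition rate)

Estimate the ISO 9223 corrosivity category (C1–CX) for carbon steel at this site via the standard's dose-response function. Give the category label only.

C1

carbon steel: f(T) = +0.150·(T−10) [T≤10 °C] = -3.4650
  sulphur-dioxide contribution → 0.1794 μm/a
  chloride contribution → 0.8672 μm/a
  ⇒ r_corr(carbon steel) = 1.047 μm/a
ISO 9223 Table 2 (carbon steel): 0 < 1.05 ≤ 1.3 μm/a ⇒ C1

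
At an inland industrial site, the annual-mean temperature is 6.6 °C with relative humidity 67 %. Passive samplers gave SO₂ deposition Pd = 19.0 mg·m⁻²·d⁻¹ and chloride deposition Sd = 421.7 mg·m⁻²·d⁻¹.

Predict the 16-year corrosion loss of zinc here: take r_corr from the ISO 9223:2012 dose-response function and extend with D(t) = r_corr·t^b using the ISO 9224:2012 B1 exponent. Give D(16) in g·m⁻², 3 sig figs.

zinc: f(T) = +0.038·(T−10) [T≤10 °C] = -0.1292
  SO₂ term: 0.0129·19.0^0.44·exp(0.046·67-0.1292) = 0.9029
  Sd branch = 0.0175·Sd^0.57·e^(0.008·RH+0.085·T) = 1.643 μm/a
  r_corr = 0.9029 + 1.643 = 2.546 μm/a
ISO 9224: D(t) = r_corr · t^b with b = 0.813 (zinc, B1)
  D(16) = 2.546 × 16^0.813 = 2.546 × 9.527 = 24.26 μm
  Mass loss = 24.26 μm × 7.14 g/cm³ = 173.2 g·m⁻²

D(16) = 173 g·m⁻²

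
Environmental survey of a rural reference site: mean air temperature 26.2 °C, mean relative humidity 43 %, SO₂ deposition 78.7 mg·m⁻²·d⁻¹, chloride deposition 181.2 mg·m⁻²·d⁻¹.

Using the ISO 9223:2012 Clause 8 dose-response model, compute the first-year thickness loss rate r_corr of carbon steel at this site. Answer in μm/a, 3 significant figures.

carbon steel: f(T) = -0.054·(T−10) [T>10 °C] = -0.8748
  sulphur-dioxide contribution → 16.88 μm/a
  chloride contribution → 30.2 μm/a
  total first-year rate 47.09 μm/a

r_corr = 47.1 μm/a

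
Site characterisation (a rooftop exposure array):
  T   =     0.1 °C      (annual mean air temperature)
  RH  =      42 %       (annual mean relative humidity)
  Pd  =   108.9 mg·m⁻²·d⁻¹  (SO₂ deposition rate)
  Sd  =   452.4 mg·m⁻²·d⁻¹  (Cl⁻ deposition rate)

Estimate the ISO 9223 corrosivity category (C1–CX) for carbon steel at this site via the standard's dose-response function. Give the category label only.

carbon steel: temperature factor f = +0.150·(-9.9) = -1.4850
  Pd branch = 1.77·Pd^0.52·e^(0.02·RH+f) = 10.64 μm/a
  Sd branch = 0.102·Sd^0.62·e^(0.033·RH+0.04·T) = 18.14 μm/a
  sum: 10.64 + 18.14 → r_corr = 28.79 μm/a
28.8 μm/a falls in (25, 50] for carbon steel → category C3

C3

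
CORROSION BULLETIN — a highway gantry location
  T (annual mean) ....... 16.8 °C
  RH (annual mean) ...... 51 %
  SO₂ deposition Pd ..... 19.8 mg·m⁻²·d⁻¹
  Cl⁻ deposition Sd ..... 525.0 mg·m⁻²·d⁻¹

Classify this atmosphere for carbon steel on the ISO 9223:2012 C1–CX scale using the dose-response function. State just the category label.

carbon steel: f(T) = -0.054·(T−10) [T>10 °C] = -0.3672
  SO₂ term: 1.77·19.8^0.52·exp(0.02·51-0.3672) = 16.06
  Sd branch = 0.102·Sd^0.62·e^(0.033·RH+0.04·T) = 52.22 μm/a
  r_corr = 16.06 + 52.22 = 68.28 μm/a
Category bounds: 50…80 μm/a bracket r_corr ⇒ C4

C4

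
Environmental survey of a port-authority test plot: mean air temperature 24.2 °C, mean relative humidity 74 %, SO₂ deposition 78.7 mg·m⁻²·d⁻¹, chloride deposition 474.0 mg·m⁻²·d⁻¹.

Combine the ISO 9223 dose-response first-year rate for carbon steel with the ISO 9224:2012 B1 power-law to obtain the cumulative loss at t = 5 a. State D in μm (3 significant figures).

carbon steel: temperature factor f = -0.054·(14.2) = -0.7668
  Pd branch = 1.77·Pd^0.52·e^(0.02·RH+f) = 34.96 μm/a
  Sd branch = 0.102·Sd^0.62·e^(0.033·RH+0.04·T) = 140.8 μm/a
  sum: 34.96 + 140.8 → r_corr = 175.7 μm/a
Long-term exponent b (ISO 9224 Table 2, B1) = 0.523
  D(5) = 175.7 × 5^0.523 = 175.7 × 2.32 = 407.8 μm

D(5) = 408 μm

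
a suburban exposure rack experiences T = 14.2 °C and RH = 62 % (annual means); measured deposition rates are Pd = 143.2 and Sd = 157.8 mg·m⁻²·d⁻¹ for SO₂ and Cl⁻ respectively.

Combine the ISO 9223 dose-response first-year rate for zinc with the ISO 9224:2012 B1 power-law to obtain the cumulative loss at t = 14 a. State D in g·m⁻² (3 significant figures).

D(14) = 195 g·m⁻²

zinc: temperature factor f = -0.071·(4.2) = -0.2982
  sulphur-dioxide contribution → 1.473 μm/a
  chloride contribution → 1.72 μm/a
  ⇒ r_corr(zinc) = 3.193 μm/a
Power-law: D(14) = r_corr · 14^0.813
  D(14) = 3.193 × 14^0.813 = 3.193 × 8.547 = 27.29 μm
  Mass loss = 27.29 μm × 7.14 g/cm³ = 194.9 g·m⁻²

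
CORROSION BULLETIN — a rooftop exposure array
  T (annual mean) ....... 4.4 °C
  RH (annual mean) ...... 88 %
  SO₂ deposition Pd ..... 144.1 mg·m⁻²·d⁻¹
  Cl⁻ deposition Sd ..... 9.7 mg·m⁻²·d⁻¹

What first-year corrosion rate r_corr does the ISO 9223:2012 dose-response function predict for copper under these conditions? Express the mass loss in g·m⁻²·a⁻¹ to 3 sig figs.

copper: temperature factor f = +0.126·(-5.6) = -0.7056
  Pd branch = 0.0053·Pd^0.26·e^(0.059·RH+f) = 1.714 μm/a
  Sd branch = 0.01025·Sd^0.27·e^(0.036·RH+0.049·T) = 0.558 μm/a
  r_corr = 1.714 + 0.558 = 2.272 μm/a
Convert to mass loss: 2.272 μm/a × 8.96 g/cm³ = 20.35 g·m⁻²·a⁻¹

r_corr = 20.4 g·m⁻²·a⁻¹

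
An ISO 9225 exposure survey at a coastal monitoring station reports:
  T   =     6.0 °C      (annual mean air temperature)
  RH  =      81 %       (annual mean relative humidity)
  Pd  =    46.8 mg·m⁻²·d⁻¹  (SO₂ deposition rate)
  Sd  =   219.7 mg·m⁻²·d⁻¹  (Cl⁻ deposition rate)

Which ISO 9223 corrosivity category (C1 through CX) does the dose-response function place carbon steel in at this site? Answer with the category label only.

C5

carbon steel: f(T) = +0.150·(T−10) [T≤10 °C] = -0.6000
  SO₂ term: 1.77·46.8^0.52·exp(0.02·81-0.6000) = 36.26
  Sd branch = 0.102·Sd^0.62·e^(0.033·RH+0.04·T) = 53.17 μm/a
  r_corr = 36.26 + 53.17 = 89.43 μm/a
ISO 9223 Table 2 (carbon steel): 80 < 89.4 ≤ 200 μm/a ⇒ C5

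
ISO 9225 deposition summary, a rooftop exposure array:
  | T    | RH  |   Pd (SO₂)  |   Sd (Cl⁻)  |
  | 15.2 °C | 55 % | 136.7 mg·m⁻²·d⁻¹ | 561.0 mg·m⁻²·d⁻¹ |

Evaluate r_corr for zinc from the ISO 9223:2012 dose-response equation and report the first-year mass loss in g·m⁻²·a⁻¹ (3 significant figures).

r_corr = 33.0 g·m⁻²·a⁻¹

zinc: T>10 °C ⇒ hinge -0.071·(15.2−10) = -0.3692
  Pd branch = 0.0129·Pd^0.44·e^(0.046·RH+f) = 0.9744 μm/a
  Cl⁻ term: 0.0175·561.0^0.57·exp(0.008·55+0.085·15.2) = 3.649
  sum: 0.9744 + 3.649 → r_corr = 4.623 μm/a
Convert to mass loss: 4.623 μm/a × 7.14 g/cm³ = 33.01 g·m⁻²·a⁻¹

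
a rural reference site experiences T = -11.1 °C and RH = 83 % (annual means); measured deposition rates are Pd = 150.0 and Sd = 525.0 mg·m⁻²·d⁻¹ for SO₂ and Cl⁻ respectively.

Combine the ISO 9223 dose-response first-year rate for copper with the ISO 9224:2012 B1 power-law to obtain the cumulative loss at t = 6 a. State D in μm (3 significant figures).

copper: temperature factor f = +0.126·(-21.1) = -2.6586
  Pd branch = 0.0053·Pd^0.26·e^(0.059·RH+f) = 0.1829 μm/a
  Sd branch = 0.01025·Sd^0.27·e^(0.036·RH+0.049·T) = 0.6407 μm/a
  sum: 0.1829 + 0.6407 → r_corr = 0.8235 μm/a
Long-term exponent b (ISO 9224 Table 2, B1) = 0.667
  D(6) = 0.8235 × 6^0.667 = 0.8235 × 3.304 = 2.721 μm

D(6) = 2.72 μm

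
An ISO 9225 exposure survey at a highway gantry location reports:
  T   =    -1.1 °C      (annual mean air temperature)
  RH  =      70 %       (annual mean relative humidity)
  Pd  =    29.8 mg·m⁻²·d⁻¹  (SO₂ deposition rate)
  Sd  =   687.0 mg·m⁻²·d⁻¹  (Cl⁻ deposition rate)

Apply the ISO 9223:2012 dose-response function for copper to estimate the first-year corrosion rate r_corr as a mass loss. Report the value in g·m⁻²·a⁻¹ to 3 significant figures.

r_corr = 8.07 g·m⁻²·a⁻¹

copper: f(T) = +0.126·(T−10) [T≤10 °C] = -1.3986
  Pd branch = 0.0053·Pd^0.26·e^(0.059·RH+f) = 0.1967 μm/a
  Sd branch = 0.01025·Sd^0.27·e^(0.036·RH+0.049·T) = 0.7042 μm/a
  r_corr = 0.1967 + 0.7042 = 0.9009 μm/a
Convert to mass loss: 0.9009 μm/a × 8.96 g/cm³ = 8.072 g·m⁻²·a⁻¹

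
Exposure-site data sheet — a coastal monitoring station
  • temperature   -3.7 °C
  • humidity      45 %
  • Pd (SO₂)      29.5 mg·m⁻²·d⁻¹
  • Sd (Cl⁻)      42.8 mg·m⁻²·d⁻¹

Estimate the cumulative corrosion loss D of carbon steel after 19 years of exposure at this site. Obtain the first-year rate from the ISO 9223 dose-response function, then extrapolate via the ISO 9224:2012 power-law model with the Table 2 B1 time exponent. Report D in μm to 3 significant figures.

D(19) = 33.7 μm

carbon steel: T≤10 °C ⇒ hinge +0.150·(-3.7−10) = -2.0550
  SO₂ term: 1.77·29.5^0.52·exp(0.02·45-2.0550) = 3.241
  Sd branch = 0.102·Sd^0.62·e^(0.033·RH+0.04·T) = 3.988 μm/a
  sum: 3.241 + 3.988 → r_corr = 7.229 μm/a
Long-term exponent b (ISO 9224 Table 2, B1) = 0.523
  D(19) = 7.229 × 19^0.523 = 7.229 × 4.664 = 33.72 μm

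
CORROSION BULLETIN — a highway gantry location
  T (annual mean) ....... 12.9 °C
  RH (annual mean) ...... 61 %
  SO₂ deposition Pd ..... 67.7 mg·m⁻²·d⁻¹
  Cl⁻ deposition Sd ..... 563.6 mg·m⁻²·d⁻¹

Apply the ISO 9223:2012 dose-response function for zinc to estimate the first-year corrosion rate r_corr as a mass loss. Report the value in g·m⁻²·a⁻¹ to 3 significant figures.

r_corr = 30.5 g·m⁻²·a⁻¹

zinc: f(T) = -0.071·(T−10) [T>10 °C] = -0.2059
  sulphur-dioxide contribution → 1.11 μm/a
  chloride contribution → 3.157 μm/a
  total first-year rate 4.267 μm/a
Convert to mass loss: 4.267 μm/a × 7.14 g/cm³ = 30.46 g·m⁻²·a⁻¹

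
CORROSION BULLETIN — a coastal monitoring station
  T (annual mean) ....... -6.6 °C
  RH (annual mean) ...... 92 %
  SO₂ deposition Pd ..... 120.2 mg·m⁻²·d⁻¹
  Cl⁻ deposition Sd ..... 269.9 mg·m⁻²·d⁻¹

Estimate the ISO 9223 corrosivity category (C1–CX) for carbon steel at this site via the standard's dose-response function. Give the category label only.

C4

carbon steel: temperature factor f = +0.150·(-16.6) = -2.4900
  sulphur-dioxide contribution → 11.15 μm/a
  chloride contribution → 52.46 μm/a
  ⇒ r_corr(carbon steel) = 63.61 μm/a
Category bounds: 50…80 μm/a bracket r_corr ⇒ C4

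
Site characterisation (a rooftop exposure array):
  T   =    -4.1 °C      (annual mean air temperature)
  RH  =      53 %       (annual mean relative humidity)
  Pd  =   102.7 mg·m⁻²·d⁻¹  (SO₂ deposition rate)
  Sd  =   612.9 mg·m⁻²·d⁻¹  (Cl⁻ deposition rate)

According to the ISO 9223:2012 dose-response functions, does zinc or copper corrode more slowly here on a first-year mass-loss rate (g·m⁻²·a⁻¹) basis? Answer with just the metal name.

copper

zinc: f(T) = +0.038·(T−10) [T≤10 °C] = -0.5358
  sulphur-dioxide contribution → 0.6634 μm/a
  chloride contribution → 0.7322 μm/a
  total first-year rate 1.396 μm/a
  mass loss = 1.396 μm/a × 7.14 g/cm³ = 9.965 g·m⁻²·a⁻¹
copper: f(T) = +0.126·(T−10) [T≤10 °C] = -1.7766
  sulphur-dioxide contribution → 0.0682 μm/a
  chloride contribution → 0.3197 μm/a
  ⇒ r_corr(copper) = 0.3879 μm/a
  mass loss = 0.3879 μm/a × 8.96 g/cm³ = 3.475 g·m⁻²·a⁻¹
Ordering by g·m⁻²·a⁻¹: zinc (9.96) > copper (3.48)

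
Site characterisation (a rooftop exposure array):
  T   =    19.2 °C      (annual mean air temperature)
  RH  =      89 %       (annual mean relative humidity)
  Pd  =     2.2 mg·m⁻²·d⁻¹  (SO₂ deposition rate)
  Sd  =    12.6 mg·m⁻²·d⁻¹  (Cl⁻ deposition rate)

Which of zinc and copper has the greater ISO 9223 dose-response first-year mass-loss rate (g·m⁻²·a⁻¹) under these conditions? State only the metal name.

zinc: T>10 °C ⇒ hinge -0.071·(19.2−10) = -0.6532
  Pd branch = 0.0129·Pd^0.44·e^(0.046·RH+f) = 0.5696 μm/a
  Sd branch = 0.0175·Sd^0.57·e^(0.008·RH+0.085·T) = 0.7731 μm/a
  sum: 0.5696 + 0.7731 → r_corr = 1.343 μm/a
  mass loss = 1.343 μm/a × 7.14 g/cm³ = 9.587 g·m⁻²·a⁻¹
copper: temperature factor f = -0.080·(9.2) = -0.7360
  Pd branch = 0.0053·Pd^0.26·e^(0.059·RH+f) = 0.5945 μm/a
  Sd branch = 0.01025·Sd^0.27·e^(0.036·RH+0.049·T) = 1.282 μm/a
  r_corr = 0.5945 + 1.282 = 1.876 μm/a
  mass loss = 1.876 μm/a × 8.96 g/cm³ = 16.81 g·m⁻²·a⁻¹
Ordering by g·m⁻²·a⁻¹: copper (16.8) > zinc (9.59)

copper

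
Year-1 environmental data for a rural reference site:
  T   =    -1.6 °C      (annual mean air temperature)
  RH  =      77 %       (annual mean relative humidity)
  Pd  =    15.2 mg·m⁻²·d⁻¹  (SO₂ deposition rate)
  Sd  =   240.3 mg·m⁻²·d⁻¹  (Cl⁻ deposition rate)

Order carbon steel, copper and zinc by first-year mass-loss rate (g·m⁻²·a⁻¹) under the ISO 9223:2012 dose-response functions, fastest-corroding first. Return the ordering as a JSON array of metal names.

["carbon steel", "zinc", "copper"]

carbon steel: f(T) = +0.150·(T−10) [T≤10 °C] = -1.7400
  Pd branch = 1.77·Pd^0.52·e^(0.02·RH+f) = 5.966 μm/a
  Cl⁻ term: 0.102·240.3^0.62·exp(0.033·77+0.04·-1.6) = 36.34
  sum: 5.966 + 36.34 → r_corr = 42.31 μm/a
  mass loss = 42.31 μm/a × 7.85 g/cm³ = 332.1 g·m⁻²·a⁻¹
copper: T≤10 °C ⇒ hinge +0.126·(-1.6−10) = -1.4616
  SO₂ term: 0.0053·15.2^0.26·exp(0.059·77-1.4616) = 0.2343
  Sd branch = 0.01025·Sd^0.27·e^(0.036·RH+0.049·T) = 0.6658 μm/a
  r_corr = 0.2343 + 0.6658 = 0.9001 μm/a
  mass loss = 0.9001 μm/a × 8.96 g/cm³ = 8.065 g·m⁻²·a⁻¹
zinc: temperature factor f = +0.038·(-11.6) = -0.4408
  SO₂ term: 0.0129·15.2^0.44·exp(0.046·77-0.4408) = 0.9494
  Sd branch = 0.0175·Sd^0.57·e^(0.008·RH+0.085·T) = 0.6435 μm/a
  sum: 0.9494 + 0.6435 → r_corr = 1.593 μm/a
  mass loss = 1.593 μm/a × 7.14 g/cm³ = 11.37 g·m⁻²·a⁻¹
Ordering by g·m⁻²·a⁻¹: carbon steel (332) > zinc (11.4) > copper (8.06)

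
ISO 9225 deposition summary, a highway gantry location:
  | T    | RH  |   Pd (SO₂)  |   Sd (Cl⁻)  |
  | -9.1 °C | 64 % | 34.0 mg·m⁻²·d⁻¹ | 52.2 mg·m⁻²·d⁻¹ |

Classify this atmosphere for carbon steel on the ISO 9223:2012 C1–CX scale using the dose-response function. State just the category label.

C2

carbon steel: temperature factor f = +0.150·(-19.1) = -2.8650
  sulphur-dioxide contribution → 2.27 μm/a
  chloride contribution → 6.803 μm/a
  total first-year rate 9.073 μm/a
Category bounds: 1.3…25 μm/a bracket r_corr ⇒ C2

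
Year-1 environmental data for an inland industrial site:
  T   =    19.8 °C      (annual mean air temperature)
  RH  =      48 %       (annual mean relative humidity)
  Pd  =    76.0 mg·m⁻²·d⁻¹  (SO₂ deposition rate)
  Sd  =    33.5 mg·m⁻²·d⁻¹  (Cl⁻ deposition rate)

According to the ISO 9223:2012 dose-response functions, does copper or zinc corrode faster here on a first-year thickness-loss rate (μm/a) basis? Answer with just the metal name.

zinc

copper: temperature factor f = -0.080·(9.8) = -0.7840
  sulphur-dioxide contribution → 0.1267 μm/a
  chloride contribution → 0.3929 μm/a
  ⇒ r_corr(copper) = 0.5196 μm/a
zinc: T>10 °C ⇒ hinge -0.071·(19.8−10) = -0.6958
  sulphur-dioxide contribution → 0.3934 μm/a
  chloride contribution → 1.023 μm/a
  ⇒ r_corr(zinc) = 1.417 μm/a
Ordering by μm/a: zinc (1.42) > copper (0.52)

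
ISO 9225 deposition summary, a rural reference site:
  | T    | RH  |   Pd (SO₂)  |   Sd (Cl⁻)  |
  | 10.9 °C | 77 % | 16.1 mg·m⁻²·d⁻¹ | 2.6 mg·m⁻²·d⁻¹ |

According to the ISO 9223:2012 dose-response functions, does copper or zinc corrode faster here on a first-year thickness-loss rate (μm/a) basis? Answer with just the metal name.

zinc

copper: T>10 °C ⇒ hinge -0.080·(10.9−10) = -0.0720
  Pd branch = 0.0053·Pd^0.26·e^(0.059·RH+f) = 0.9545 μm/a
  Sd branch = 0.01025·Sd^0.27·e^(0.036·RH+0.049·T) = 0.3619 μm/a
  sum: 0.9545 + 0.3619 → r_corr = 1.316 μm/a
zinc: temperature factor f = -0.071·(0.9) = -0.0639
  Pd branch = 0.0129·Pd^0.44·e^(0.046·RH+f) = 1.419 μm/a
  Sd branch = 0.0175·Sd^0.57·e^(0.008·RH+0.085·T) = 0.1411 μm/a
  r_corr = 1.419 + 0.1411 = 1.561 μm/a
Ordering by μm/a: zinc (1.56) > copper (1.32)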